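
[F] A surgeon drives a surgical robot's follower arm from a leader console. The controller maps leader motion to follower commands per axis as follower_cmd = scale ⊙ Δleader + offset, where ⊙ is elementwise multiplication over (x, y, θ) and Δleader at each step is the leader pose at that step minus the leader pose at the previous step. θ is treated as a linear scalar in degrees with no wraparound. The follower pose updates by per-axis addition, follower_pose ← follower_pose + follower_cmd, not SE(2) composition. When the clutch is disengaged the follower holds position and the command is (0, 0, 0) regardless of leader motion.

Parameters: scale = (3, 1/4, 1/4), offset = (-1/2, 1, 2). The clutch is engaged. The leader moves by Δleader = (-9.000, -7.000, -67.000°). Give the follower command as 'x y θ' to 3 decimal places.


-27.500 -0.750 -14.750

axis x: 3·-9.000 + -1/2 = -27.500
axis y: 1/4·-7.000 + 1 = -0.750
axis θ: 1/4·-67.000 + 2 = -14.750


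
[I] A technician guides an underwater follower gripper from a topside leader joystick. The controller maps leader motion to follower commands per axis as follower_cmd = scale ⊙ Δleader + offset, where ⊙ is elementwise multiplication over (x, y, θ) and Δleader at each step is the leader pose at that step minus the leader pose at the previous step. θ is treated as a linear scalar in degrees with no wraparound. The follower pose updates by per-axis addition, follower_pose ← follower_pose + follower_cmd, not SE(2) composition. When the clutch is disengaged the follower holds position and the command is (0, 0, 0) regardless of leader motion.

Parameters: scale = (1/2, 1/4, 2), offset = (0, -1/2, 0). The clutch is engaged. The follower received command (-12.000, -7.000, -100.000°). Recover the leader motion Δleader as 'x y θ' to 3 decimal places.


-24.000 -26.000 -50.000

axis x: (-12.000 − 0) / (1/2) = -24.000
axis y: (-7.000 − -1/2) / (1/4) = -26.000
axis θ: (-100.000 − 0) / (2) = -50.000


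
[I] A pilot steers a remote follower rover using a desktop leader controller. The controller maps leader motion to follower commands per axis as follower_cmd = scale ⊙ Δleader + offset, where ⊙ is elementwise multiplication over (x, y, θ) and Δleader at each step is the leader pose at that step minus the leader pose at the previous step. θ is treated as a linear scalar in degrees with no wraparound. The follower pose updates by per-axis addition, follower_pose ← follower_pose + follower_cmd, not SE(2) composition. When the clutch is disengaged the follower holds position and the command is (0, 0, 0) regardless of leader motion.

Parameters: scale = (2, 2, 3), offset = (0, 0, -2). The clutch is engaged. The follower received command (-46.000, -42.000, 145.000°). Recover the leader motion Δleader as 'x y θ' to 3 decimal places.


-23.000 -21.000 49.000

axis x: (-46.000 − 0) / (2) = -23.000
axis y: (-42.000 − 0) / (2) = -21.000
axis θ: (145.000 − -2) / (3) = 49.000


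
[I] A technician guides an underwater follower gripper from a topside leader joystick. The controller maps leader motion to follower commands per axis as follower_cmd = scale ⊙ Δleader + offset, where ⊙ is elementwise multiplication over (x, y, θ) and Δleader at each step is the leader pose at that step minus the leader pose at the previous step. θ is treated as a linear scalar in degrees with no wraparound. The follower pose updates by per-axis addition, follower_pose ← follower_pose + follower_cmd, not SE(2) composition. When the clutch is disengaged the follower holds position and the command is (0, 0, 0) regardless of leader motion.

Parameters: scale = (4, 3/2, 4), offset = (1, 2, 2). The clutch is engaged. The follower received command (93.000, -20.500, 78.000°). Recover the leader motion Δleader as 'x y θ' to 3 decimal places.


23.000 -15.000 19.000

axis x: (93.000 − 1) / (4) = 23.000
axis y: (-20.500 − 2) / (3/2) = -15.000
axis θ: (78.000 − 2) / (4) = 19.000


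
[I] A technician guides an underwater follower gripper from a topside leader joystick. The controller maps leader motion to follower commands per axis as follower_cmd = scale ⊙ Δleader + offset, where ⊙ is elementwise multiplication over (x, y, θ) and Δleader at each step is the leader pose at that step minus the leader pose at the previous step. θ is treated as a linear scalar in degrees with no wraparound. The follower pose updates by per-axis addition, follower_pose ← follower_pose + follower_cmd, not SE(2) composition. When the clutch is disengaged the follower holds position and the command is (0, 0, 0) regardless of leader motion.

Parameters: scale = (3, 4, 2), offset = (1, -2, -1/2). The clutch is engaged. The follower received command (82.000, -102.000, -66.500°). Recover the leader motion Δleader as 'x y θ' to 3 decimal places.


axis x: (82.000 − 1) / (3) = 27.000
axis y: (-102.000 − -2) / (4) = -25.000
axis θ: (-66.500 − -1/2) / (2) = -33.000

27.000 -25.000 -33.000


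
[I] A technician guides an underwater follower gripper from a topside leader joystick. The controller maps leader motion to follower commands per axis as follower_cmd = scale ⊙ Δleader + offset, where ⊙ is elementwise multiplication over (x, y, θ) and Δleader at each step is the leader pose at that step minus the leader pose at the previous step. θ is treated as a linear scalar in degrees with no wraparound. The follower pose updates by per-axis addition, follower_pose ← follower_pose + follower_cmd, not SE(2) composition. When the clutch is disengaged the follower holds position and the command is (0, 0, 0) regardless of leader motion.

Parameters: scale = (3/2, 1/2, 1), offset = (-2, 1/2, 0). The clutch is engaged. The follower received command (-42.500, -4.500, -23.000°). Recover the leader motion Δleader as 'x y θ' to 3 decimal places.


-27.000 -10.000 -23.000

axis x: (-42.500 − -2) / (3/2) = -27.000
axis y: (-4.500 − 1/2) / (1/2) = -10.000
axis θ: (-23.000 − 0) / (1) = -23.000


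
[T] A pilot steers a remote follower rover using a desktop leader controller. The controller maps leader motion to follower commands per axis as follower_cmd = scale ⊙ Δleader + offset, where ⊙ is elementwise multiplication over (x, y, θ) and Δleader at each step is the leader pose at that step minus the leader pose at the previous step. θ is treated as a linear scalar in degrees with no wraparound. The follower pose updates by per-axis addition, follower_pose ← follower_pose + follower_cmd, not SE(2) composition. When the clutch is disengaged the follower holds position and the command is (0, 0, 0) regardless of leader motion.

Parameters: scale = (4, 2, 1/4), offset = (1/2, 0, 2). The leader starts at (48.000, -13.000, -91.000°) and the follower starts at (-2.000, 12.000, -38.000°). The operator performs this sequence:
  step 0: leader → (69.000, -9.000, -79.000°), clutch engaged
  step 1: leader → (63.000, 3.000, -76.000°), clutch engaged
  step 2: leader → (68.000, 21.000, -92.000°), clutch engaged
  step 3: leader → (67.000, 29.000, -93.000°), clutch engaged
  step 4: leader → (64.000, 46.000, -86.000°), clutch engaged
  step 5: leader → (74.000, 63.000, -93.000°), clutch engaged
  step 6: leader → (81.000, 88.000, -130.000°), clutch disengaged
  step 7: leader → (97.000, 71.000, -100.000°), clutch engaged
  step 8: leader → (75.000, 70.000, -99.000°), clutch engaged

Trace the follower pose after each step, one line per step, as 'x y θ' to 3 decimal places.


82.500 20.000 -33.000
59.000 44.000 -30.250
79.500 80.000 -32.250
76.000 96.000 -30.500
64.500 130.000 -26.750
105.000 164.000 -26.500
105.000 164.000 -26.500
169.500 130.000 -17.000
82.000 128.000 -14.750

step 0: Δleader=(21.000, 4.000, 12.000°), engaged; cmd=(84.500, 8.000, 5.000°) → follower=(82.500, 20.000, -33.000°)
step 1: Δleader=(-6.000, 12.000, 3.000°), engaged; cmd=(-23.500, 24.000, 2.750°) → follower=(59.000, 44.000, -30.250°)
step 2: Δleader=(5.000, 18.000, -16.000°), engaged; cmd=(20.500, 36.000, -2.000°) → follower=(79.500, 80.000, -32.250°)
step 3: Δleader=(-1.000, 8.000, -1.000°), engaged; cmd=(-3.500, 16.000, 1.750°) → follower=(76.000, 96.000, -30.500°)
step 4: Δleader=(-3.000, 17.000, 7.000°), engaged; cmd=(-11.500, 34.000, 3.750°) → follower=(64.500, 130.000, -26.750°)
step 5: Δleader=(10.000, 17.000, -7.000°), engaged; cmd=(40.500, 34.000, 0.250°) → follower=(105.000, 164.000, -26.500°)
step 6: Δleader=(7.000, 25.000, -37.000°), disengaged; cmd=(0,0,0) → follower holds at (105.000, 164.000, -26.500°)
step 7: Δleader=(16.000, -17.000, 30.000°), engaged; cmd=(64.500, -34.000, 9.500°) → follower=(169.500, 130.000, -17.000°)
step 8: Δleader=(-22.000, -1.000, 1.000°), engaged; cmd=(-87.500, -2.000, 2.250°) → follower=(82.000, 128.000, -14.750°)


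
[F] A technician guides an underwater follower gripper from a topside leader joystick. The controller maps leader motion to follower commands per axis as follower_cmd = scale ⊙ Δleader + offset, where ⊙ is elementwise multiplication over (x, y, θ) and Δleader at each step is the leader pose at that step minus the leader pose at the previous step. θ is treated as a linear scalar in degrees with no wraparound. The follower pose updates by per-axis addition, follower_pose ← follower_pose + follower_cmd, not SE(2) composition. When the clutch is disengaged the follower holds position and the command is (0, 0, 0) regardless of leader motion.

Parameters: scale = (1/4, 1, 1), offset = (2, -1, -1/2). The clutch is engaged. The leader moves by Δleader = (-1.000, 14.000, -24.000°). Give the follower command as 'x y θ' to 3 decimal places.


1.750 13.000 -24.500

axis x: 1/4·-1.000 + 2 = 1.750
axis y: 1·14.000 + -1 = 13.000
axis θ: 1·-24.000 + -1/2 = -24.500


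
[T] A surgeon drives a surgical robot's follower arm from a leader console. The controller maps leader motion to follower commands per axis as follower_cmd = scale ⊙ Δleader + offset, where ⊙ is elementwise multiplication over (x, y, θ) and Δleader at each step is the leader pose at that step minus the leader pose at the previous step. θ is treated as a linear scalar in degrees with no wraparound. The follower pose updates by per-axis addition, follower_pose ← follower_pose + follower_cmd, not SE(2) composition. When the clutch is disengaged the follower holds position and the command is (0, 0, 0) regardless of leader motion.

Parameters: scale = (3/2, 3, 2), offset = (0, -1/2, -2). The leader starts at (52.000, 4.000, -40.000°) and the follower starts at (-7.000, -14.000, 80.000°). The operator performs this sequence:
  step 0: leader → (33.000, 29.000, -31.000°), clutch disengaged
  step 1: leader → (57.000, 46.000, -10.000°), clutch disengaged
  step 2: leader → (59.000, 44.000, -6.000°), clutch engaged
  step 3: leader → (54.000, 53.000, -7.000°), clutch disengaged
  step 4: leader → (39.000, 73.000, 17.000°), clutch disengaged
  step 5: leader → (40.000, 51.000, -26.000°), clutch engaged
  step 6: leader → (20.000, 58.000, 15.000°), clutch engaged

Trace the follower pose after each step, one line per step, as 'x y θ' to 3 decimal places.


-7.000 -14.000 80.000
-7.000 -14.000 80.000
-4.000 -20.500 86.000
-4.000 -20.500 86.000
-4.000 -20.500 86.000
-2.500 -87.000 -2.000
-32.500 -66.500 78.000

step 0: Δleader=(-19.000, 25.000, 9.000°), disengaged; cmd=(0,0,0) → follower holds at (-7.000, -14.000, 80.000°)
step 1: Δleader=(24.000, 17.000, 21.000°), disengaged; cmd=(0,0,0) → follower holds at (-7.000, -14.000, 80.000°)
step 2: Δleader=(2.000, -2.000, 4.000°), engaged; cmd=(3.000, -6.500, 6.000°) → follower=(-4.000, -20.500, 86.000°)
step 3: Δleader=(-5.000, 9.000, -1.000°), disengaged; cmd=(0,0,0) → follower holds at (-4.000, -20.500, 86.000°)
step 4: Δleader=(-15.000, 20.000, 24.000°), disengaged; cmd=(0,0,0) → follower holds at (-4.000, -20.500, 86.000°)
step 5: Δleader=(1.000, -22.000, -43.000°), engaged; cmd=(1.500, -66.500, -88.000°) → follower=(-2.500, -87.000, -2.000°)
step 6: Δleader=(-20.000, 7.000, 41.000°), engaged; cmd=(-30.000, 20.500, 80.000°) → follower=(-32.500, -66.500, 78.000°)


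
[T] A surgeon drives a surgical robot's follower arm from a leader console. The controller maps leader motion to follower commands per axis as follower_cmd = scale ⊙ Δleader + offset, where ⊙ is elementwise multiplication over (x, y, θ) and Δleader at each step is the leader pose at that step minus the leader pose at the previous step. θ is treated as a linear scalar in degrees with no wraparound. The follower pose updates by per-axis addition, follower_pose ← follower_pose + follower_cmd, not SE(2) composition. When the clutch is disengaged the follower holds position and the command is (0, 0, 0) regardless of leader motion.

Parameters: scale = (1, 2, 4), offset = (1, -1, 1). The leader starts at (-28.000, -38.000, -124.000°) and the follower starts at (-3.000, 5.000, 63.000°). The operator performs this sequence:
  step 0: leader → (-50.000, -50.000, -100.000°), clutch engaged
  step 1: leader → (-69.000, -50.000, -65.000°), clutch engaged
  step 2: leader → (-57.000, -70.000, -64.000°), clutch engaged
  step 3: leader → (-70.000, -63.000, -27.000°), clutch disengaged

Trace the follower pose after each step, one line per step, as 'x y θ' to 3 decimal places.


step 0: Δleader=(-22.000, -12.000, 24.000°), engaged; cmd=(-21.000, -25.000, 97.000°) → follower=(-24.000, -20.000, 160.000°)
step 1: Δleader=(-19.000, 0.000, 35.000°), engaged; cmd=(-18.000, -1.000, 141.000°) → follower=(-42.000, -21.000, 301.000°)
step 2: Δleader=(12.000, -20.000, 1.000°), engaged; cmd=(13.000, -41.000, 5.000°) → follower=(-29.000, -62.000, 306.000°)
step 3: Δleader=(-13.000, 7.000, 37.000°), disengaged; cmd=(0,0,0) → follower holds at (-29.000, -62.000, 306.000°)

-24.000 -20.000 160.000
-42.000 -21.000 301.000
-29.000 -62.000 306.000
-29.000 -62.000 306.000


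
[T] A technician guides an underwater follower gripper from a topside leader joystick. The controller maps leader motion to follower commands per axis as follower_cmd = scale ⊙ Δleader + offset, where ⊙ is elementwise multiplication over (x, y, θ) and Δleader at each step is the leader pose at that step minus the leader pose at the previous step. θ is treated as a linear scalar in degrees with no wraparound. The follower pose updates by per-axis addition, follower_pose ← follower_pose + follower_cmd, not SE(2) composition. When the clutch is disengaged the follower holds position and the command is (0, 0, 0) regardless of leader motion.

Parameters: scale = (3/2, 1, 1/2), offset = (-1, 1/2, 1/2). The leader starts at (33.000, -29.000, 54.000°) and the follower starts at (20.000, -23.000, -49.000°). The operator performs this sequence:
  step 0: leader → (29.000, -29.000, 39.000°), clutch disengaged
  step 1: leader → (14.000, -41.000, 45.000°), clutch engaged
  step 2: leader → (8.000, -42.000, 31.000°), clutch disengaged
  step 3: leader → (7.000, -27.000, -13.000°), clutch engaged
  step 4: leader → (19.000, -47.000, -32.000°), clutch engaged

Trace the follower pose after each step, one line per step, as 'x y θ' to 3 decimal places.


20.000 -23.000 -49.000
-3.500 -34.500 -45.500
-3.500 -34.500 -45.500
-6.000 -19.000 -67.000
11.000 -38.500 -76.000

step 0: Δleader=(-4.000, 0.000, -15.000°), disengaged; cmd=(0,0,0) → follower holds at (20.000, -23.000, -49.000°)
step 1: Δleader=(-15.000, -12.000, 6.000°), engaged; cmd=(-23.500, -11.500, 3.500°) → follower=(-3.500, -34.500, -45.500°)
step 2: Δleader=(-6.000, -1.000, -14.000°), disengaged; cmd=(0,0,0) → follower holds at (-3.500, -34.500, -45.500°)
step 3: Δleader=(-1.000, 15.000, -44.000°), engaged; cmd=(-2.500, 15.500, -21.500°) → follower=(-6.000, -19.000, -67.000°)
step 4: Δleader=(12.000, -20.000, -19.000°), engaged; cmd=(17.000, -19.500, -9.000°) → follower=(11.000, -38.500, -76.000°)


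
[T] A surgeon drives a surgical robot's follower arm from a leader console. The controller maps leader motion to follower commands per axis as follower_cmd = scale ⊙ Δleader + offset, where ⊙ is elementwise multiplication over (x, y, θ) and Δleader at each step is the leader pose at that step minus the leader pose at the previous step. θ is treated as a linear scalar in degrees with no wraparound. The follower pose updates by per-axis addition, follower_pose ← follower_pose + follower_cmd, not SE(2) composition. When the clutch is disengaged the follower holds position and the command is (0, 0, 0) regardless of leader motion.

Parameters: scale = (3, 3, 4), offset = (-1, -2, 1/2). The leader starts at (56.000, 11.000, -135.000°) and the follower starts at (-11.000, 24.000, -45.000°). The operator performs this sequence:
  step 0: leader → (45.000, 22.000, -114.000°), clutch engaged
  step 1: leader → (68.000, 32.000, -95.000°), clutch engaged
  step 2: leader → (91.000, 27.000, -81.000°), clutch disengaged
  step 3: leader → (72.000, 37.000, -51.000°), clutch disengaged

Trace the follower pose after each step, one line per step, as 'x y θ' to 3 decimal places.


-45.000 55.000 39.500
23.000 83.000 116.000
23.000 83.000 116.000
23.000 83.000 116.000

step 0: Δleader=(-11.000, 11.000, 21.000°), engaged; cmd=(-34.000, 31.000, 84.500°) → follower=(-45.000, 55.000, 39.500°)
step 1: Δleader=(23.000, 10.000, 19.000°), engaged; cmd=(68.000, 28.000, 76.500°) → follower=(23.000, 83.000, 116.000°)
step 2: Δleader=(23.000, -5.000, 14.000°), disengaged; cmd=(0,0,0) → follower holds at (23.000, 83.000, 116.000°)
step 3: Δleader=(-19.000, 10.000, 30.000°), disengaged; cmd=(0,0,0) → follower holds at (23.000, 83.000, 116.000°)


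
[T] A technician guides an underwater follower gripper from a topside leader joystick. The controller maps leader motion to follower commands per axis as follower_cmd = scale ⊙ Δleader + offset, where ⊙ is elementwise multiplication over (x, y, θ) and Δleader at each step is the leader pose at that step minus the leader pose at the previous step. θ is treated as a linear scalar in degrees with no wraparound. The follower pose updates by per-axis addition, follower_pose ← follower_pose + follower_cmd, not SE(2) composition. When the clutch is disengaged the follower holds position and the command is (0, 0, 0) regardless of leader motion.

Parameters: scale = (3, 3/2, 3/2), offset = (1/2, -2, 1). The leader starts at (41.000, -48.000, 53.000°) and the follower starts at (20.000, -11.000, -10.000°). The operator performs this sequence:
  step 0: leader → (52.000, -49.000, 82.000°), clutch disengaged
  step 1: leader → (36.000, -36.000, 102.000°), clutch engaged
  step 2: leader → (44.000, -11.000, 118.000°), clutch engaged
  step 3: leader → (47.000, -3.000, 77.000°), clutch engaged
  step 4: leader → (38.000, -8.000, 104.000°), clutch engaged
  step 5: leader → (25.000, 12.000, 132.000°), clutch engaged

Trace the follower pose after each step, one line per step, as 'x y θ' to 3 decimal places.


step 0: Δleader=(11.000, -1.000, 29.000°), disengaged; cmd=(0,0,0) → follower holds at (20.000, -11.000, -10.000°)
step 1: Δleader=(-16.000, 13.000, 20.000°), engaged; cmd=(-47.500, 17.500, 31.000°) → follower=(-27.500, 6.500, 21.000°)
step 2: Δleader=(8.000, 25.000, 16.000°), engaged; cmd=(24.500, 35.500, 25.000°) → follower=(-3.000, 42.000, 46.000°)
step 3: Δleader=(3.000, 8.000, -41.000°), engaged; cmd=(9.500, 10.000, -60.500°) → follower=(6.500, 52.000, -14.500°)
step 4: Δleader=(-9.000, -5.000, 27.000°), engaged; cmd=(-26.500, -9.500, 41.500°) → follower=(-20.000, 42.500, 27.000°)
step 5: Δleader=(-13.000, 20.000, 28.000°), engaged; cmd=(-38.500, 28.000, 43.000°) → follower=(-58.500, 70.500, 70.000°)

20.000 -11.000 -10.000
-27.500 6.500 21.000
-3.000 42.000 46.000
6.500 52.000 -14.500
-20.000 42.500 27.000
-58.500 70.500 70.000


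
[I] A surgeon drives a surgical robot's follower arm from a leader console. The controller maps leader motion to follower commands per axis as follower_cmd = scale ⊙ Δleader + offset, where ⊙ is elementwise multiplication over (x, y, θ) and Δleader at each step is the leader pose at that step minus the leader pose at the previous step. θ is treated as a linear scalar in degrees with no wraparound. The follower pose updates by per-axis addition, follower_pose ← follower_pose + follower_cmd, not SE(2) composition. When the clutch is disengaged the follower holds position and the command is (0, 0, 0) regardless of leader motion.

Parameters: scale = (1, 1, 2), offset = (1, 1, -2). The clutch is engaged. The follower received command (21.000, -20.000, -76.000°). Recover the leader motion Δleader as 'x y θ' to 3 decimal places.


axis x: (21.000 − 1) / (1) = 20.000
axis y: (-20.000 − 1) / (1) = -21.000
axis θ: (-76.000 − -2) / (2) = -37.000

20.000 -21.000 -37.000


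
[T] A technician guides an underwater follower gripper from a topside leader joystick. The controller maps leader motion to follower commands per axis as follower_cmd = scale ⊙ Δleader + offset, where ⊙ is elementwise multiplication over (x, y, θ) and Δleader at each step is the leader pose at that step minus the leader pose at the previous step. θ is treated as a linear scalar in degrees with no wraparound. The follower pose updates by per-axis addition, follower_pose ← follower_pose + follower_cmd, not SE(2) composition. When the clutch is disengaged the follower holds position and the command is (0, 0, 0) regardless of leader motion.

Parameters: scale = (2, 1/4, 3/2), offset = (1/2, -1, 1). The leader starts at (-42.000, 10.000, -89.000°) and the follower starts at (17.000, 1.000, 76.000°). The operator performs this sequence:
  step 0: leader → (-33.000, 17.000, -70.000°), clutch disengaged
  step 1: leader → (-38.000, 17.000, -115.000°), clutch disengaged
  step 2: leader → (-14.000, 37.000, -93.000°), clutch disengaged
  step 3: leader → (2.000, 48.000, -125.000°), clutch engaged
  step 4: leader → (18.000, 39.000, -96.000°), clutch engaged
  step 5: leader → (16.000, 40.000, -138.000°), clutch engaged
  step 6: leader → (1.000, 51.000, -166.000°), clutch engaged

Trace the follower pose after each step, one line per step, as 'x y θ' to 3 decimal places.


17.000 1.000 76.000
17.000 1.000 76.000
17.000 1.000 76.000
49.500 2.750 29.000
82.000 -0.500 73.500
78.500 -1.250 11.500
49.000 0.500 -29.500

step 0: Δleader=(9.000, 7.000, 19.000°), disengaged; cmd=(0,0,0) → follower holds at (17.000, 1.000, 76.000°)
step 1: Δleader=(-5.000, 0.000, -45.000°), disengaged; cmd=(0,0,0) → follower holds at (17.000, 1.000, 76.000°)
step 2: Δleader=(24.000, 20.000, 22.000°), disengaged; cmd=(0,0,0) → follower holds at (17.000, 1.000, 76.000°)
step 3: Δleader=(16.000, 11.000, -32.000°), engaged; cmd=(32.500, 1.750, -47.000°) → follower=(49.500, 2.750, 29.000°)
step 4: Δleader=(16.000, -9.000, 29.000°), engaged; cmd=(32.500, -3.250, 44.500°) → follower=(82.000, -0.500, 73.500°)
step 5: Δleader=(-2.000, 1.000, -42.000°), engaged; cmd=(-3.500, -0.750, -62.000°) → follower=(78.500, -1.250, 11.500°)
step 6: Δleader=(-15.000, 11.000, -28.000°), engaged; cmd=(-29.500, 1.750, -41.000°) → follower=(49.000, 0.500, -29.500°)


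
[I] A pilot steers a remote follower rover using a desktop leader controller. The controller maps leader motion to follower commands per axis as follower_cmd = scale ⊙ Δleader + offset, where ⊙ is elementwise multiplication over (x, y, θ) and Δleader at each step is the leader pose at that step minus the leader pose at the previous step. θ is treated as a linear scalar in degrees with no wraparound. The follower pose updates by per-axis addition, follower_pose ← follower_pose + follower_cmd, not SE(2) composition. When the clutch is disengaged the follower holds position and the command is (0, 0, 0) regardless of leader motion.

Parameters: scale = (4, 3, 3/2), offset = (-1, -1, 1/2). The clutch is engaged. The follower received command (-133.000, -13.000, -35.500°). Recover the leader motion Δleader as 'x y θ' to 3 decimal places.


axis x: (-133.000 − -1) / (4) = -33.000
axis y: (-13.000 − -1) / (3) = -4.000
axis θ: (-35.500 − 1/2) / (3/2) = -24.000

-33.000 -4.000 -24.000


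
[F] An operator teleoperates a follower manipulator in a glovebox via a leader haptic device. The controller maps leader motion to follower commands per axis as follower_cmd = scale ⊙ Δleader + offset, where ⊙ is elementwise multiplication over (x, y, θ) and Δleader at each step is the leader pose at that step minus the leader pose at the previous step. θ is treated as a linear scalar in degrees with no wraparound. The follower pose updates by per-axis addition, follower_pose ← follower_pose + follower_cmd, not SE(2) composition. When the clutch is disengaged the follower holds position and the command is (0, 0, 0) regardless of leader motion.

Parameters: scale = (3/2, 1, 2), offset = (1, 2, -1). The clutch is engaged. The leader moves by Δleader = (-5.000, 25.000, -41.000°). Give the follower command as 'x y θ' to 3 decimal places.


-6.500 27.000 -83.000

axis x: 3/2·-5.000 + 1 = -6.500
axis y: 1·25.000 + 2 = 27.000
axis θ: 2·-41.000 + -1 = -83.000


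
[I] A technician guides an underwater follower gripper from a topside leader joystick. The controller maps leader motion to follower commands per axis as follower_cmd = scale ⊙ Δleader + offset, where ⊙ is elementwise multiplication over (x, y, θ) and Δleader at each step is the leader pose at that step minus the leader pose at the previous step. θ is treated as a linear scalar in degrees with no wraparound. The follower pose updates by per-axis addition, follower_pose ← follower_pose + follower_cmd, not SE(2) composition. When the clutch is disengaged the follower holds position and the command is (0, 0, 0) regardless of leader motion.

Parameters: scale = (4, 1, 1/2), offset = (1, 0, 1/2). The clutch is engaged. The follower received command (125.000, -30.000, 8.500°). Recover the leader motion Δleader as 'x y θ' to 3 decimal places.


31.000 -30.000 16.000

axis x: (125.000 − 1) / (4) = 31.000
axis y: (-30.000 − 0) / (1) = -30.000
axis θ: (8.500 − 1/2) / (1/2) = 16.000


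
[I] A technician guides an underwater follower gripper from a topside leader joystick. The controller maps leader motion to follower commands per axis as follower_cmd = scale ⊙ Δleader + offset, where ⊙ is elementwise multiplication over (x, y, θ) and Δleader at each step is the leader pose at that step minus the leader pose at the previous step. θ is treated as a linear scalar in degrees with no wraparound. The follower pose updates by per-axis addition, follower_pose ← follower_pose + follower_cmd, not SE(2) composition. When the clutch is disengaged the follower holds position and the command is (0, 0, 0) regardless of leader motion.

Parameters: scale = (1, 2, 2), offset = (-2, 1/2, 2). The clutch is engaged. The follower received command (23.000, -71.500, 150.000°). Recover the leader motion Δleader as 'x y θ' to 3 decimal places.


axis x: (23.000 − -2) / (1) = 25.000
axis y: (-71.500 − 1/2) / (2) = -36.000
axis θ: (150.000 − 2) / (2) = 74.000

25.000 -36.000 74.000


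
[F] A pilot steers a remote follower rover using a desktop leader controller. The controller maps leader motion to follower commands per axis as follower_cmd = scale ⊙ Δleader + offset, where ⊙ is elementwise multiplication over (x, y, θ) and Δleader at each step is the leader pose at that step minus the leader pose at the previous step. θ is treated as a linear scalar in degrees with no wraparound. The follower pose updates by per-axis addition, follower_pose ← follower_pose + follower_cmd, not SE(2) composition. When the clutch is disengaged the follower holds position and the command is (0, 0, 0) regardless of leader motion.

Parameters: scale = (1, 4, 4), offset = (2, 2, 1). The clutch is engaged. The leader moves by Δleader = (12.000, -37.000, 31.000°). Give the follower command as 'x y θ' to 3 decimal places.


axis x: 1·12.000 + 2 = 14.000
axis y: 4·-37.000 + 2 = -146.000
axis θ: 4·31.000 + 1 = 125.000

14.000 -146.000 125.000


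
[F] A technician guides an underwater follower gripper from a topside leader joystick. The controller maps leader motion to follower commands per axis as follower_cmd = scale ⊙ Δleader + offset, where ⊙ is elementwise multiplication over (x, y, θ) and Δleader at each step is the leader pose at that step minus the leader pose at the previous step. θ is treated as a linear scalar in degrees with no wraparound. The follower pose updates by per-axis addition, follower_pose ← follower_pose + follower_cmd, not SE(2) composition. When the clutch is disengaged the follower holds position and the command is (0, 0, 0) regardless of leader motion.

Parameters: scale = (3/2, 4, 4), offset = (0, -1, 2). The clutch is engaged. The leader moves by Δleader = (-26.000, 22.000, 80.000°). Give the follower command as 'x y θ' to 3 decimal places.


-39.000 87.000 322.000

axis x: 3/2·-26.000 + 0 = -39.000
axis y: 4·22.000 + -1 = 87.000
axis θ: 4·80.000 + 2 = 322.000


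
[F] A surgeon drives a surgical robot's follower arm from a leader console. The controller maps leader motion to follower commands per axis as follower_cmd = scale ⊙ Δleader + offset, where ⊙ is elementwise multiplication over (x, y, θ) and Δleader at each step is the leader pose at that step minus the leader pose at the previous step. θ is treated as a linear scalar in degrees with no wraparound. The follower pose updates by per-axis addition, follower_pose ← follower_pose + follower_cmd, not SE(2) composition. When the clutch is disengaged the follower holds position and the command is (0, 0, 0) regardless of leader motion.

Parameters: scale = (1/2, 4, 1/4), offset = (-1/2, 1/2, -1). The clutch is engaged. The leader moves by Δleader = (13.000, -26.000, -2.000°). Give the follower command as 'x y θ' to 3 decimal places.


6.000 -103.500 -1.500

axis x: 1/2·13.000 + -1/2 = 6.000
axis y: 4·-26.000 + 1/2 = -103.500
axis θ: 1/4·-2.000 + -1 = -1.500


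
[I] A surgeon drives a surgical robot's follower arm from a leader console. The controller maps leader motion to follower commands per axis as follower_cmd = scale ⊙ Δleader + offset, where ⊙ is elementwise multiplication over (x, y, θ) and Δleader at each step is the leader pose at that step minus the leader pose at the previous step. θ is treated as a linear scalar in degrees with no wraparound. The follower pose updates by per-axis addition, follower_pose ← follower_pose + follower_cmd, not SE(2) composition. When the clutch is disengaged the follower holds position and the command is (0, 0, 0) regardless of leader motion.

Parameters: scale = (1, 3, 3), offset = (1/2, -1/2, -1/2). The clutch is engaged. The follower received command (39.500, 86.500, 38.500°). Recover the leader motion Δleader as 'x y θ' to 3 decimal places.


39.000 29.000 13.000

axis x: (39.500 − 1/2) / (1) = 39.000
axis y: (86.500 − -1/2) / (3) = 29.000
axis θ: (38.500 − -1/2) / (3) = 13.000


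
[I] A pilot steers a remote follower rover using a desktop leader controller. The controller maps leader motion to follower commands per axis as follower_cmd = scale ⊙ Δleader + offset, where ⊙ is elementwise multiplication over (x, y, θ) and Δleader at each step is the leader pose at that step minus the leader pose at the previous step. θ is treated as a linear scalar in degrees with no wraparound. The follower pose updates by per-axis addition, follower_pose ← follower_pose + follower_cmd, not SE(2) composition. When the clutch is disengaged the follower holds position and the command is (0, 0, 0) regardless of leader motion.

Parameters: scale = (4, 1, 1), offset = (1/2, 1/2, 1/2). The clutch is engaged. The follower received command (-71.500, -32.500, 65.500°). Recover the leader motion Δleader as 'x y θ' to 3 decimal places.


-18.000 -33.000 65.000

axis x: (-71.500 − 1/2) / (4) = -18.000
axis y: (-32.500 − 1/2) / (1) = -33.000
axis θ: (65.500 − 1/2) / (1) = 65.000


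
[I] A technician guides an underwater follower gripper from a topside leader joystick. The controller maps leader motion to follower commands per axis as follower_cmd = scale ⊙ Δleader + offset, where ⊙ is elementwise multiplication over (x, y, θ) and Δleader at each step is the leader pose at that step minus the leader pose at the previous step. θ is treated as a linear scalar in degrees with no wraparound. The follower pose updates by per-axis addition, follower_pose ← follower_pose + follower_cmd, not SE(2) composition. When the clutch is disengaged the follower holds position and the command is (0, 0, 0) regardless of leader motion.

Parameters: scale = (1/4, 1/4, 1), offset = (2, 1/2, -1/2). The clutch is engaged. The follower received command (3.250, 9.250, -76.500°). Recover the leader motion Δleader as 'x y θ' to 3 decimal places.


5.000 35.000 -76.000

axis x: (3.250 − 2) / (1/4) = 5.000
axis y: (9.250 − 1/2) / (1/4) = 35.000
axis θ: (-76.500 − -1/2) / (1) = -76.000


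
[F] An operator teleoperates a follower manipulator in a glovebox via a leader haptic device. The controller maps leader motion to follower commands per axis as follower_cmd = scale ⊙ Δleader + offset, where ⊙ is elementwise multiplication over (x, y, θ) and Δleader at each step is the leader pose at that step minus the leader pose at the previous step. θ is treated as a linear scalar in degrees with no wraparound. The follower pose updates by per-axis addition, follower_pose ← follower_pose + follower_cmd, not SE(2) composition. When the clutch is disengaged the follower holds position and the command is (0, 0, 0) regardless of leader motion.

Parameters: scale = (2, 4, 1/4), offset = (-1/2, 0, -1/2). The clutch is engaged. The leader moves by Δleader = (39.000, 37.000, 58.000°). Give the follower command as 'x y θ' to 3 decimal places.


77.500 148.000 14.000

axis x: 2·39.000 + -1/2 = 77.500
axis y: 4·37.000 + 0 = 148.000
axis θ: 1/4·58.000 + -1/2 = 14.000


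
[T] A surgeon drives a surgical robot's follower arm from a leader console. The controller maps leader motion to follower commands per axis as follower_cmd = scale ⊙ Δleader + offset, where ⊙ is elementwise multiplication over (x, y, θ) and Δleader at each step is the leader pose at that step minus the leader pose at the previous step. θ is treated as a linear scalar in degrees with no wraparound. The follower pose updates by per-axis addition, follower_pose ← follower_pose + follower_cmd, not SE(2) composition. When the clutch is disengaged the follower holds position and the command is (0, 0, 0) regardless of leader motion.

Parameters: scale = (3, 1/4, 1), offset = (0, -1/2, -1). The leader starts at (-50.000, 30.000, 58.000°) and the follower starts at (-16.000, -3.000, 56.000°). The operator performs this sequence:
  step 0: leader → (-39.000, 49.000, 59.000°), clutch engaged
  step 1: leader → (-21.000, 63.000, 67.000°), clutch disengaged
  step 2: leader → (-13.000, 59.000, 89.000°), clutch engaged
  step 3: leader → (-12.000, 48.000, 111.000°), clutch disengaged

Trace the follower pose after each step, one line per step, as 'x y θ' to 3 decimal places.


step 0: Δleader=(11.000, 19.000, 1.000°), engaged; cmd=(33.000, 4.250, 0.000°) → follower=(17.000, 1.250, 56.000°)
step 1: Δleader=(18.000, 14.000, 8.000°), disengaged; cmd=(0,0,0) → follower holds at (17.000, 1.250, 56.000°)
step 2: Δleader=(8.000, -4.000, 22.000°), engaged; cmd=(24.000, -1.500, 21.000°) → follower=(41.000, -0.250, 77.000°)
step 3: Δleader=(1.000, -11.000, 22.000°), disengaged; cmd=(0,0,0) → follower holds at (41.000, -0.250, 77.000°)

17.000 1.250 56.000
17.000 1.250 56.000
41.000 -0.250 77.000
41.000 -0.250 77.000


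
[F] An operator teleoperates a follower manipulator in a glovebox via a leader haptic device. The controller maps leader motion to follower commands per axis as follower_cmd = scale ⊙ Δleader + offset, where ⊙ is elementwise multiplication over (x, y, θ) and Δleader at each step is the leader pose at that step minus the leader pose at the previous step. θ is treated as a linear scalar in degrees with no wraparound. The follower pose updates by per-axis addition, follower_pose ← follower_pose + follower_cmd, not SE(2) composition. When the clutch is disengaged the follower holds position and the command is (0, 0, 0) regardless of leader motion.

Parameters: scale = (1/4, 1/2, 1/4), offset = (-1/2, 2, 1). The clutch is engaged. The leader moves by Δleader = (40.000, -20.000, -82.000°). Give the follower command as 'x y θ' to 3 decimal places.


9.500 -8.000 -19.500

axis x: 1/4·40.000 + -1/2 = 9.500
axis y: 1/2·-20.000 + 2 = -8.000
axis θ: 1/4·-82.000 + 1 = -19.500


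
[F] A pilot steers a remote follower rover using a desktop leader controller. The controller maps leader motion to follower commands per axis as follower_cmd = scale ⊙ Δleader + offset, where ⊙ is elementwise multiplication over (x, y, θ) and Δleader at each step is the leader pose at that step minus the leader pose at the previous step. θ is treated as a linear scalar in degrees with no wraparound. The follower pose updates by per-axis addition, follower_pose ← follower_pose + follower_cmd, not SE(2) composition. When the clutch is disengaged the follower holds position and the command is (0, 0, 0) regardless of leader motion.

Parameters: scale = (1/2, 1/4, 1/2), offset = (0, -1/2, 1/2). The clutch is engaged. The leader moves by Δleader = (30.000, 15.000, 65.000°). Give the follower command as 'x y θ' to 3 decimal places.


axis x: 1/2·30.000 + 0 = 15.000
axis y: 1/4·15.000 + -1/2 = 3.250
axis θ: 1/2·65.000 + 1/2 = 33.000

15.000 3.250 33.000


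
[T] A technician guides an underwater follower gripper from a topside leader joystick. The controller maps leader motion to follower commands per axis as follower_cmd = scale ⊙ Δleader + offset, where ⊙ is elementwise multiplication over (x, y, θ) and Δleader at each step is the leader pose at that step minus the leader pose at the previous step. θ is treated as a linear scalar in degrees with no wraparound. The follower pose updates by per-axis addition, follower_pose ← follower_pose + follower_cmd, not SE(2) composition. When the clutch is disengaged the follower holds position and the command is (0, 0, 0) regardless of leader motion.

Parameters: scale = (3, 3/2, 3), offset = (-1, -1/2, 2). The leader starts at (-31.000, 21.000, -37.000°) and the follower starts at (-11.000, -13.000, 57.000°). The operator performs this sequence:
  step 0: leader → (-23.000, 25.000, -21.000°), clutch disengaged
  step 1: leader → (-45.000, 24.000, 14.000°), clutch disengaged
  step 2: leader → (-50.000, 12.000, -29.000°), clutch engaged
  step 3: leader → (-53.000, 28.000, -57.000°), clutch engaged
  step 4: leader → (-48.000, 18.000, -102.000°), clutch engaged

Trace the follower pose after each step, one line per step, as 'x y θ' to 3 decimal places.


step 0: Δleader=(8.000, 4.000, 16.000°), disengaged; cmd=(0,0,0) → follower holds at (-11.000, -13.000, 57.000°)
step 1: Δleader=(-22.000, -1.000, 35.000°), disengaged; cmd=(0,0,0) → follower holds at (-11.000, -13.000, 57.000°)
step 2: Δleader=(-5.000, -12.000, -43.000°), engaged; cmd=(-16.000, -18.500, -127.000°) → follower=(-27.000, -31.500, -70.000°)
step 3: Δleader=(-3.000, 16.000, -28.000°), engaged; cmd=(-10.000, 23.500, -82.000°) → follower=(-37.000, -8.000, -152.000°)
step 4: Δleader=(5.000, -10.000, -45.000°), engaged; cmd=(14.000, -15.500, -133.000°) → follower=(-23.000, -23.500, -285.000°)

-11.000 -13.000 57.000
-11.000 -13.000 57.000
-27.000 -31.500 -70.000
-37.000 -8.000 -152.000
-23.000 -23.500 -285.000


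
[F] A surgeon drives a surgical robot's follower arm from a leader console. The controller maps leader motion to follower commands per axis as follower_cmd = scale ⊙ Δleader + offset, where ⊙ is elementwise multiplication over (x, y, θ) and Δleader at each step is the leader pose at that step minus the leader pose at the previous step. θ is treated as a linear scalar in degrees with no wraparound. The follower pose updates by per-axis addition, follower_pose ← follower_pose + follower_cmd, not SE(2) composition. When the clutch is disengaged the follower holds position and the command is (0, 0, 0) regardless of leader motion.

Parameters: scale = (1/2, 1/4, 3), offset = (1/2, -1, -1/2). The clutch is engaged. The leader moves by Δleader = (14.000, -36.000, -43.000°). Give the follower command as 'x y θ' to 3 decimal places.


axis x: 1/2·14.000 + 1/2 = 7.500
axis y: 1/4·-36.000 + -1 = -10.000
axis θ: 3·-43.000 + -1/2 = -129.500

7.500 -10.000 -129.500
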